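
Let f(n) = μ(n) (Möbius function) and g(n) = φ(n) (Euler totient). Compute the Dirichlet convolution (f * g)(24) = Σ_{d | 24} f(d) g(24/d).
(μ * φ)(24) = 2

Divisors of 24: [1, 2, 3, 4, 6, 8, 12, 24]. For each d | 24:
  d = 1: μ(1) · φ(24/1) = 1 · 8 = 8
  d = 2: μ(2) · φ(24/2) = -1 · 4 = -4
  d = 3: μ(3) · φ(24/3) = -1 · 4 = -4
  d = 4: μ(4) · φ(24/4) = 0 · 2 = 0
  d = 6: μ(6) · φ(24/6) = 1 · 2 = 2
  d = 8: μ(8) · φ(24/8) = 0 · 2 = 0
  d = 12: μ(12) · φ(24/12) = 0 · 1 = 0
  d = 24: μ(24) · φ(24/24) = 0 · 1 = 0
Summing: (μ * φ)(24) = 8 + -4 + -4 + 0 + 2 + 0 + 0 + 0 = 2.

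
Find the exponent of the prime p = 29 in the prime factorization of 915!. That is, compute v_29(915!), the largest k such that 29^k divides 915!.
v_29(915!) = 32

Legendre's formula: v_p(n!) = Σ_{k ≥ 1} ⌊n / p^k⌋. For p = 29, n = 915, the terms are:
  ⌊915/29^1⌋ = ⌊915/29⌋ = 31
  ⌊915/29^2⌋ = ⌊915/841⌋ = 1
(the next term ⌊915/29^3⌋ = 0, terminating the sum). Summing: v_29(915!) = 31 + 1 = 32.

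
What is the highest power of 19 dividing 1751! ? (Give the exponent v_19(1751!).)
v_19(1751!) = 96

Legendre's formula: v_p(n!) = Σ_{k ≥ 1} ⌊n / p^k⌋. For p = 19, n = 1751, the terms are:
  ⌊1751/19^1⌋ = ⌊1751/19⌋ = 92
  ⌊1751/19^2⌋ = ⌊1751/361⌋ = 4
(the next term ⌊1751/19^3⌋ = 0, terminating the sum). Summing: v_19(1751!) = 92 + 4 = 96.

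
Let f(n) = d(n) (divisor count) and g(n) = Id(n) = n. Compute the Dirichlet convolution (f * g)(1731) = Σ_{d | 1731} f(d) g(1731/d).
(d * Id)(1731) = 2895

Divisors of 1731: [1, 3, 577, 1731]. For each d | 1731:
  d = 1: d(1) · Id(1731/1) = 1 · 1731 = 1731
  d = 3: d(3) · Id(1731/3) = 2 · 577 = 1154
  d = 577: d(577) · Id(1731/577) = 2 · 3 = 6
  d = 1731: d(1731) · Id(1731/1731) = 4 · 1 = 4
Summing: (d * Id)(1731) = 1731 + 1154 + 6 + 4 = 2895.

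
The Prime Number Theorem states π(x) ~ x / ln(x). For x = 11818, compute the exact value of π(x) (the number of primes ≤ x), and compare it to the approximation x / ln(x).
π(11818) = 1416;  x/ln(x) ≈ 1260.27;  relative error ≈ 11.00%.

Directly count primes up to 11818: π(11818) = 1416. The PNT approximation gives 11818/ln(11818) ≈ 11818/9.37738 ≈ 1260.27. Relative error (π(x) − x/ln(x)) / π(x) ≈ 11.00%; the approximation is known to undercount slightly (Li(x) is a better estimate).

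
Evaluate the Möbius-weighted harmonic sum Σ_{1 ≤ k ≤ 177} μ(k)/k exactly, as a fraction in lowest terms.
Σ μ(k)/k = -405094636462344486762882436757770090366687617598923355652478890632/83294951893662609690425847675448128125490254797437431023480841994855

Values of μ(k) for 1 ≤ k ≤ 177: μ(1) = 1, μ(2) = -1, μ(3) = -1, μ(5) = -1, μ(6) = 1, μ(7) = -1, μ(10) = 1, μ(11) = -1, μ(13) = -1, μ(14) = 1, μ(15) = 1, μ(17) = -1, μ(19) = -1, μ(21) = 1, μ(22) = 1, μ(23) = -1, μ(26) = 1, μ(29) = -1, μ(30) = -1, μ(31) = -1, μ(33) = 1, μ(34) = 1, μ(35) = 1, μ(37) = -1, μ(38) = 1, μ(39) = 1, μ(41) = -1, μ(42) = -1, μ(43) = -1, μ(46) = 1, μ(47) = -1, μ(51) = 1, μ(53) = -1, μ(55) = 1, μ(57) = 1, μ(58) = 1, μ(59) = -1, μ(61) = -1, μ(62) = 1, μ(65) = 1, μ(66) = -1, μ(67) = -1, μ(69) = 1, μ(70) = -1, μ(71) = -1, μ(73) = -1, μ(74) = 1, μ(77) = 1, μ(78) = -1, μ(79) = -1, μ(82) = 1, μ(83) = -1, μ(85) = 1, μ(86) = 1, μ(87) = 1, μ(89) = -1, μ(91) = 1, μ(93) = 1, μ(94) = 1, μ(95) = 1, μ(97) = -1, μ(101) = -1, μ(102) = -1, μ(103) = -1, μ(105) = -1, μ(106) = 1, μ(107) = -1, μ(109) = -1, μ(110) = -1, μ(111) = 1, μ(113) = -1, μ(114) = -1, μ(115) = 1, μ(118) = 1, μ(119) = 1, μ(122) = 1, μ(123) = 1, μ(127) = -1, μ(129) = 1, μ(130) = -1, μ(131) = -1, μ(133) = 1, μ(134) = 1, μ(137) = -1, μ(138) = -1, μ(139) = -1, μ(141) = 1, μ(142) = 1, μ(143) = 1, μ(145) = 1, μ(146) = 1, μ(149) = -1, μ(151) = -1, μ(154) = -1, μ(155) = 1, μ(157) = -1, μ(158) = 1, μ(159) = 1, μ(161) = 1, μ(163) = -1, μ(165) = -1, μ(166) = 1, μ(167) = -1, μ(170) = -1, μ(173) = -1, μ(174) = -1, μ(177) = 1, with μ = 0 on non-squarefree integers. Summing μ(k)/k for k where μ(k) ≠ 0 gives -405094636462344486762882436757770090366687617598923355652478890632/83294951893662609690425847675448128125490254797437431023480841994855 ≈ -0.0049. (PNT ⟺ this sum → 0 as n → ∞.)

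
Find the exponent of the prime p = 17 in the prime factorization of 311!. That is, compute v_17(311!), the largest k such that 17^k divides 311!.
v_17(311!) = 19

Legendre's formula: v_p(n!) = Σ_{k ≥ 1} ⌊n / p^k⌋. For p = 17, n = 311, the terms are:
  ⌊311/17^1⌋ = ⌊311/17⌋ = 18
  ⌊311/17^2⌋ = ⌊311/289⌋ = 1
(the next term ⌊311/17^3⌋ = 0, terminating the sum). Summing: v_17(311!) = 18 + 1 = 19.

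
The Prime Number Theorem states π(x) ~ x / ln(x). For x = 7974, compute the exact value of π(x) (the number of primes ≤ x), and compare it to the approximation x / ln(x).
π(7974) = 1006;  x/ln(x) ≈ 887.58;  relative error ≈ 11.77%.

Directly count primes up to 7974: π(7974) = 1006. The PNT approximation gives 7974/ln(7974) ≈ 7974/8.98394 ≈ 887.58. Relative error (π(x) − x/ln(x)) / π(x) ≈ 11.77%; the approximation is known to undercount slightly (Li(x) is a better estimate).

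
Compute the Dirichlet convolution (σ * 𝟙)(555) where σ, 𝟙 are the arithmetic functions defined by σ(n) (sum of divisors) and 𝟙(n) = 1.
(σ * 𝟙)(555) = 1365

Divisors of 555: [1, 3, 5, 15, 37, 111, 185, 555]. For each d | 555:
  d = 1: σ(1) · 𝟙(555/1) = 1 · 1 = 1
  d = 3: σ(3) · 𝟙(555/3) = 4 · 1 = 4
  d = 5: σ(5) · 𝟙(555/5) = 6 · 1 = 6
  d = 15: σ(15) · 𝟙(555/15) = 24 · 1 = 24
  d = 37: σ(37) · 𝟙(555/37) = 38 · 1 = 38
  d = 111: σ(111) · 𝟙(555/111) = 152 · 1 = 152
  d = 185: σ(185) · 𝟙(555/185) = 228 · 1 = 228
  d = 555: σ(555) · 𝟙(555/555) = 912 · 1 = 912
Summing: (σ * 𝟙)(555) = 1 + 4 + 6 + 24 + 38 + 152 + 228 + 912 = 1365.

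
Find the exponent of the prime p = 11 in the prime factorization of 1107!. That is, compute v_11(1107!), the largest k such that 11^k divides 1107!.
v_11(1107!) = 109

Legendre's formula: v_p(n!) = Σ_{k ≥ 1} ⌊n / p^k⌋. For p = 11, n = 1107, the terms are:
  ⌊1107/11^1⌋ = ⌊1107/11⌋ = 100
  ⌊1107/11^2⌋ = ⌊1107/121⌋ = 9
(the next term ⌊1107/11^3⌋ = 0, terminating the sum). Summing: v_11(1107!) = 100 + 9 = 109.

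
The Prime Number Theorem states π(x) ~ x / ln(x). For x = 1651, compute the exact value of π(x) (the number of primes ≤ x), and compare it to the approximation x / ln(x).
π(1651) = 259;  x/ln(x) ≈ 222.83;  relative error ≈ 13.96%.

Directly count primes up to 1651: π(1651) = 259. The PNT approximation gives 1651/ln(1651) ≈ 1651/7.40914 ≈ 222.83. Relative error (π(x) − x/ln(x)) / π(x) ≈ 13.96%; the approximation is known to undercount slightly (Li(x) is a better estimate).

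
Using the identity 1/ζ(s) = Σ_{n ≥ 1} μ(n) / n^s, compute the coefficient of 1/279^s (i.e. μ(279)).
μ(279) = 0

Factor n = 279 = 3^2 · 31. μ(n) = 0 if any exponent ≥ 2 (not squarefree); otherwise μ(n) = (−1)^{ω(n)} where ω(n) is the number of distinct prime factors. Applying: μ(279) = 0.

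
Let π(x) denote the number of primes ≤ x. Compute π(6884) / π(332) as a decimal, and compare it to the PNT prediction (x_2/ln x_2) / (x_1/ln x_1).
π(6884)/π(332) = 886/67 ≈ 13.2239;  PNT prediction ≈ 13.6211.

π(332) = 67 and π(6884) = 886, so π(6884)/π(332) ≈ 13.2239. The PNT-predicted ratio is (6884/ln(6884)) / (332/ln(332)) ≈ 13.6211. The two agree to within a few percent, as expected.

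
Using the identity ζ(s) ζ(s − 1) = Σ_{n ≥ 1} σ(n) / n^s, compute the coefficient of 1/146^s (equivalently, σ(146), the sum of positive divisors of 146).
σ(146) = 222

In the product (Σ m^0/m^s)(Σ k / k^s) = Σ (Σ_{d | n} d) / n^s, the coefficient of 1/n^s is σ(n) = Σ_{d | n} d. For n = 146, divisors are [1, 2, 73, 146]; summing: σ(146) = 222.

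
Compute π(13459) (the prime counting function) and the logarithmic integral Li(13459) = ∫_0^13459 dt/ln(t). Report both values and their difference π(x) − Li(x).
π(13459) = 1595;  Li(13459) ≈ 1615.47;  π(x) − Li(x) ≈ -20.47.

Direct count of primes ≤ 13459 gives π(13459) = 1595. Numerical evaluation of the logarithmic integral gives Li(13459) ≈ 1615.47. The difference π(x) − Li(x) ≈ -20.47 is typically negative for small/moderate x (Li(x) overestimates), though Littlewood's theorem shows this sign changes infinitely often.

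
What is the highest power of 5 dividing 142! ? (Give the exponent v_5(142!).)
v_5(142!) = 34

Legendre's formula: v_p(n!) = Σ_{k ≥ 1} ⌊n / p^k⌋. For p = 5, n = 142, the terms are:
  ⌊142/5^1⌋ = ⌊142/5⌋ = 28
  ⌊142/5^2⌋ = ⌊142/25⌋ = 5
  ⌊142/5^3⌋ = ⌊142/125⌋ = 1
(the next term ⌊142/5^4⌋ = 0, terminating the sum). Summing: v_5(142!) = 28 + 5 + 1 = 34.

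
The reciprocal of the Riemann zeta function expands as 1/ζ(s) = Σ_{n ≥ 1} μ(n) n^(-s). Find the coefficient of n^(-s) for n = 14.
μ(14) = 1

Factor n = 14 = 2 · 7. μ(n) = 0 if any exponent ≥ 2 (not squarefree); otherwise μ(n) = (−1)^{ω(n)} where ω(n) is the number of distinct prime factors. Applying: μ(14) = 1.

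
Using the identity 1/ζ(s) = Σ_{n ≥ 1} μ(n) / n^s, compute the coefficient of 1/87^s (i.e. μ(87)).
μ(87) = 1

Factor n = 87 = 3 · 29. μ(n) = 0 if any exponent ≥ 2 (not squarefree); otherwise μ(n) = (−1)^{ω(n)} where ω(n) is the number of distinct prime factors. Applying: μ(87) = 1.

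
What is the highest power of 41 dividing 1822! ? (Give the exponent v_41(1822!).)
v_41(1822!) = 45

Legendre's formula: v_p(n!) = Σ_{k ≥ 1} ⌊n / p^k⌋. For p = 41, n = 1822, the terms are:
  ⌊1822/41^1⌋ = ⌊1822/41⌋ = 44
  ⌊1822/41^2⌋ = ⌊1822/1681⌋ = 1
(the next term ⌊1822/41^3⌋ = 0, terminating the sum). Summing: v_41(1822!) = 44 + 1 = 45.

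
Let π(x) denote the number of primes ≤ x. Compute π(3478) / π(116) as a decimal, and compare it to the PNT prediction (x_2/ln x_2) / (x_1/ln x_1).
π(3478)/π(116) = 487/30 ≈ 16.2333;  PNT prediction ≈ 17.4788.

π(116) = 30 and π(3478) = 487, so π(3478)/π(116) ≈ 16.2333. The PNT-predicted ratio is (3478/ln(3478)) / (116/ln(116)) ≈ 17.4788. The two agree to within a few percent, as expected.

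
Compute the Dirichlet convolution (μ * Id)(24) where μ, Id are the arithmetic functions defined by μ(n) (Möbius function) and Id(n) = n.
(μ * Id)(24) = 8

Divisors of 24: [1, 2, 3, 4, 6, 8, 12, 24]. For each d | 24:
  d = 1: μ(1) · Id(24/1) = 1 · 24 = 24
  d = 2: μ(2) · Id(24/2) = -1 · 12 = -12
  d = 3: μ(3) · Id(24/3) = -1 · 8 = -8
  d = 4: μ(4) · Id(24/4) = 0 · 6 = 0
  d = 6: μ(6) · Id(24/6) = 1 · 4 = 4
  d = 8: μ(8) · Id(24/8) = 0 · 3 = 0
  d = 12: μ(12) · Id(24/12) = 0 · 2 = 0
  d = 24: μ(24) · Id(24/24) = 0 · 1 = 0
Summing: (μ * Id)(24) = 24 + -12 + -8 + 0 + 4 + 0 + 0 + 0 = 8.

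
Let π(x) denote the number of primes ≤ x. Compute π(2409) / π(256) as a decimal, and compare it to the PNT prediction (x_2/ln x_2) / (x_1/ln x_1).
π(2409)/π(256) = 357/54 ≈ 6.6111;  PNT prediction ≈ 6.7011.

π(256) = 54 and π(2409) = 357, so π(2409)/π(256) ≈ 6.6111. The PNT-predicted ratio is (2409/ln(2409)) / (256/ln(256)) ≈ 6.7011. The two agree to within a few percent, as expected.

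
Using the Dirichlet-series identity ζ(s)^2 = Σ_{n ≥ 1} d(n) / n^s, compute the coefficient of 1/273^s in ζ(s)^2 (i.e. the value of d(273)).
d(273) = 8

ζ(s)^2 = (Σ 1/m^s)(Σ 1/k^s). The coefficient of 1/n^s in the product is the number of ordered pairs (m, k) with mk = n, which equals d(n). For n = 273, divisors are [1, 3, 7, 13, 21, 39, 91, 273], so d(273) = 8.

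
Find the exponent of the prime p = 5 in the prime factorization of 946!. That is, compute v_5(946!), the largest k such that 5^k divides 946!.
v_5(946!) = 234

Legendre's formula: v_p(n!) = Σ_{k ≥ 1} ⌊n / p^k⌋. For p = 5, n = 946, the terms are:
  ⌊946/5^1⌋ = ⌊946/5⌋ = 189
  ⌊946/5^2⌋ = ⌊946/25⌋ = 37
  ⌊946/5^3⌋ = ⌊946/125⌋ = 7
  ⌊946/5^4⌋ = ⌊946/625⌋ = 1
(the next term ⌊946/5^5⌋ = 0, terminating the sum). Summing: v_5(946!) = 189 + 37 + 7 + 1 = 234.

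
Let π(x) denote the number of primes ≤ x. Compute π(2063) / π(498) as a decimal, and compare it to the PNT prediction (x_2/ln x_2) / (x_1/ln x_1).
π(2063)/π(498) = 311/94 ≈ 3.3085;  PNT prediction ≈ 3.3711.

π(498) = 94 and π(2063) = 311, so π(2063)/π(498) ≈ 3.3085. The PNT-predicted ratio is (2063/ln(2063)) / (498/ln(498)) ≈ 3.3711. The two agree to within a few percent, as expected.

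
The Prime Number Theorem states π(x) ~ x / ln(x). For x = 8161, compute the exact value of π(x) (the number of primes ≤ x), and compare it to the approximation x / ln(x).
π(8161) = 1024;  x/ln(x) ≈ 906.06;  relative error ≈ 11.52%.

Directly count primes up to 8161: π(8161) = 1024. The PNT approximation gives 8161/ln(8161) ≈ 8161/9.00712 ≈ 906.06. Relative error (π(x) − x/ln(x)) / π(x) ≈ 11.52%; the approximation is known to undercount slightly (Li(x) is a better estimate).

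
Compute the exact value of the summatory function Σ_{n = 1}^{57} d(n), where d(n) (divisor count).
Σ_{n ≤ 57} d(n) = 243

Compute d(n) for each 1 ≤ n ≤ 57: d(1) = 1, d(2) = 2, d(3) = 2, d(4) = 3, d(5) = 2, d(6) = 4, d(7) = 2, d(8) = 4, d(9) = 3, d(10) = 4, d(11) = 2, d(12) = 6, d(13) = 2, d(14) = 4, d(15) = 4, d(16) = 5, d(17) = 2, d(18) = 6, d(19) = 2, d(20) = 6, d(21) = 4, d(22) = 4, d(23) = 2, d(24) = 8, d(25) = 3, d(26) = 4, d(27) = 4, d(28) = 6, d(29) = 2, d(30) = 8, d(31) = 2, d(32) = 6, d(33) = 4, d(34) = 4, d(35) = 4, d(36) = 9, d(37) = 2, d(38) = 4, d(39) = 4, d(40) = 8, d(41) = 2, d(42) = 8, d(43) = 2, d(44) = 6, d(45) = 6, d(46) = 4, d(47) = 2, d(48) = 10, d(49) = 3, d(50) = 6, d(51) = 4, d(52) = 6, d(53) = 2, d(54) = 8, d(55) = 4, d(56) = 8, d(57) = 4. Summing all 57 values: 243. (Dirichlet's divisor formula: Σ_{n ≤ x} d(n) = x ln(x) + (2γ − 1) x + O(√x). For x = 57, the asymptotic estimate is ≈ 239.26.)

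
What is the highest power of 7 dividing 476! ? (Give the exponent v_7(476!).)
v_7(476!) = 78

Legendre's formula: v_p(n!) = Σ_{k ≥ 1} ⌊n / p^k⌋. For p = 7, n = 476, the terms are:
  ⌊476/7^1⌋ = ⌊476/7⌋ = 68
  ⌊476/7^2⌋ = ⌊476/49⌋ = 9
  ⌊476/7^3⌋ = ⌊476/343⌋ = 1
(the next term ⌊476/7^4⌋ = 0, terminating the sum). Summing: v_7(476!) = 68 + 9 + 1 = 78.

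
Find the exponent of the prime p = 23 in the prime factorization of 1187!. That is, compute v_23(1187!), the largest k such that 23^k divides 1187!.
v_23(1187!) = 53

Legendre's formula: v_p(n!) = Σ_{k ≥ 1} ⌊n / p^k⌋. For p = 23, n = 1187, the terms are:
  ⌊1187/23^1⌋ = ⌊1187/23⌋ = 51
  ⌊1187/23^2⌋ = ⌊1187/529⌋ = 2
(the next term ⌊1187/23^3⌋ = 0, terminating the sum). Summing: v_23(1187!) = 51 + 2 = 53.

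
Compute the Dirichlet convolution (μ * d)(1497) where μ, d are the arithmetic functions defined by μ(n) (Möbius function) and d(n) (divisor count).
(μ * d)(1497) = 1

Divisors of 1497: [1, 3, 499, 1497]. For each d | 1497:
  d = 1: μ(1) · d(1497/1) = 1 · 4 = 4
  d = 3: μ(3) · d(1497/3) = -1 · 2 = -2
  d = 499: μ(499) · d(1497/499) = -1 · 2 = -2
  d = 1497: μ(1497) · d(1497/1497) = 1 · 1 = 1
Summing: (μ * d)(1497) = 4 + -2 + -2 + 1 = 1.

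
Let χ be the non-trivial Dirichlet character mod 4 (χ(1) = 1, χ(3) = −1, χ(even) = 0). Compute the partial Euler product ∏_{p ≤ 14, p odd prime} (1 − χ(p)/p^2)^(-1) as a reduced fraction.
∏ = 143143/156160

The odd primes p ≤ 14 are [3, 5, 7, 11, 13]. For each, χ(p) = 1 if p ≡ 1 mod 4, χ(p) = −1 if p ≡ 3 mod 4. Taking (1 − χ(p)/p^2)^(-1) = p^2/(p^2 − χ(p)): (1 − (-1)/3^2)^(-1) · (1 − (1)/5^2)^(-1) · (1 − (-1)/7^2)^(-1) · (1 − (-1)/11^2)^(-1) · (1 − (1)/13^2)^(-1) = 143143/156160.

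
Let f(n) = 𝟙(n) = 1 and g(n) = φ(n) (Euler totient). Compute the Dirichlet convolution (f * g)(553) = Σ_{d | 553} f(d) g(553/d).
(𝟙 * φ)(553) = 553

Divisors of 553: [1, 7, 79, 553]. For each d | 553:
  d = 1: 𝟙(1) · φ(553/1) = 1 · 468 = 468
  d = 7: 𝟙(7) · φ(553/7) = 1 · 78 = 78
  d = 79: 𝟙(79) · φ(553/79) = 1 · 6 = 6
  d = 553: 𝟙(553) · φ(553/553) = 1 · 1 = 1
Summing: (𝟙 * φ)(553) = 468 + 78 + 6 + 1 = 553.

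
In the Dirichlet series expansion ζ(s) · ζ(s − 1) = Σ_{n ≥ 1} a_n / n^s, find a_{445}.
σ(445) = 540

In the product (Σ m^0/m^s)(Σ k / k^s) = Σ (Σ_{d | n} d) / n^s, the coefficient of 1/n^s is σ(n) = Σ_{d | n} d. For n = 445, divisors are [1, 5, 89, 445]; summing: σ(445) = 540.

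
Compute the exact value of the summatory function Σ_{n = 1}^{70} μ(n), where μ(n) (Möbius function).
Σ_{n ≤ 70} μ(n) = -2

Compute μ(n) for each 1 ≤ n ≤ 70: μ(1) = 1, μ(2) = -1, μ(3) = -1, μ(4) = 0, μ(5) = -1, μ(6) = 1, μ(7) = -1, μ(8) = 0, μ(9) = 0, μ(10) = 1, μ(11) = -1, μ(12) = 0, μ(13) = -1, μ(14) = 1, μ(15) = 1, μ(16) = 0, μ(17) = -1, μ(18) = 0, μ(19) = -1, μ(20) = 0, μ(21) = 1, μ(22) = 1, μ(23) = -1, μ(24) = 0, μ(25) = 0, μ(26) = 1, μ(27) = 0, μ(28) = 0, μ(29) = -1, μ(30) = -1, μ(31) = -1, μ(32) = 0, μ(33) = 1, μ(34) = 1, μ(35) = 1, μ(36) = 0, μ(37) = -1, μ(38) = 1, μ(39) = 1, μ(40) = 0, μ(41) = -1, μ(42) = -1, μ(43) = -1, μ(44) = 0, μ(45) = 0, μ(46) = 1, μ(47) = -1, μ(48) = 0, μ(49) = 0, μ(50) = 0, μ(51) = 1, μ(52) = 0, μ(53) = -1, μ(54) = 0, μ(55) = 1, μ(56) = 0, μ(57) = 1, μ(58) = 1, μ(59) = -1, μ(60) = 0, μ(61) = -1, μ(62) = 1, μ(63) = 0, μ(64) = 0, μ(65) = 1, μ(66) = -1, μ(67) = -1, μ(68) = 0, μ(69) = 1, μ(70) = -1. Summing all 70 values: -2. (Mertens function M(x) = Σ_{n ≤ x} μ(n); on average M(x) should be small (PNT ⟺ M(x) = o(x)).)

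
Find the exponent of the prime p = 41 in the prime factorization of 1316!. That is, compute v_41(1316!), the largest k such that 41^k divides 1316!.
v_41(1316!) = 32

Legendre's formula: v_p(n!) = Σ_{k ≥ 1} ⌊n / p^k⌋. For p = 41, n = 1316, the terms are:
  ⌊1316/41^1⌋ = ⌊1316/41⌋ = 32
(the next term ⌊1316/41^2⌋ = 0, terminating the sum). Summing: v_41(1316!) = 32 = 32.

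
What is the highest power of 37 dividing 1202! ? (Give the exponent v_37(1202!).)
v_37(1202!) = 32

Legendre's formula: v_p(n!) = Σ_{k ≥ 1} ⌊n / p^k⌋. For p = 37, n = 1202, the terms are:
  ⌊1202/37^1⌋ = ⌊1202/37⌋ = 32
(the next term ⌊1202/37^2⌋ = 0, terminating the sum). Summing: v_37(1202!) = 32 = 32.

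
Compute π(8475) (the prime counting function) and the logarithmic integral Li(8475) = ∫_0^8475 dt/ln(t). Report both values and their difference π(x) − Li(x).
π(8475) = 1059;  Li(8475) ≈ 1079.10;  π(x) − Li(x) ≈ -20.10.

Direct count of primes ≤ 8475 gives π(8475) = 1059. Numerical evaluation of the logarithmic integral gives Li(8475) ≈ 1079.10. The difference π(x) − Li(x) ≈ -20.10 is typically negative for small/moderate x (Li(x) overestimates), though Littlewood's theorem shows this sign changes infinitely often.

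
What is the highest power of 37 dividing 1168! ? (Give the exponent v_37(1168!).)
v_37(1168!) = 31

Legendre's formula: v_p(n!) = Σ_{k ≥ 1} ⌊n / p^k⌋. For p = 37, n = 1168, the terms are:
  ⌊1168/37^1⌋ = ⌊1168/37⌋ = 31
(the next term ⌊1168/37^2⌋ = 0, terminating the sum). Summing: v_37(1168!) = 31 = 31.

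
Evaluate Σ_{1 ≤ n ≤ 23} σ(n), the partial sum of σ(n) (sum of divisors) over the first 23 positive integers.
Σ_{n ≤ 23} σ(n) = 431

Compute σ(n) for each 1 ≤ n ≤ 23: σ(1) = 1, σ(2) = 3, σ(3) = 4, σ(4) = 7, σ(5) = 6, σ(6) = 12, σ(7) = 8, σ(8) = 15, σ(9) = 13, σ(10) = 18, σ(11) = 12, σ(12) = 28, σ(13) = 14, σ(14) = 24, σ(15) = 24, σ(16) = 31, σ(17) = 18, σ(18) = 39, σ(19) = 20, σ(20) = 42, σ(21) = 32, σ(22) = 36, σ(23) = 24. Summing all 23 values: 431. (Average order: Σ_{n ≤ x} σ(n) ~ (π²/12) x². For x = 23, (π²/12)·23² ≈ 435.09.)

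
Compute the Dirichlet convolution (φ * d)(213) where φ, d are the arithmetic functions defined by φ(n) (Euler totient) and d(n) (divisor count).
(φ * d)(213) = 288

Divisors of 213: [1, 3, 71, 213]. For each d | 213:
  d = 1: φ(1) · d(213/1) = 1 · 4 = 4
  d = 3: φ(3) · d(213/3) = 2 · 2 = 4
  d = 71: φ(71) · d(213/71) = 70 · 2 = 140
  d = 213: φ(213) · d(213/213) = 140 · 1 = 140
Summing: (φ * d)(213) = 4 + 4 + 140 + 140 = 288.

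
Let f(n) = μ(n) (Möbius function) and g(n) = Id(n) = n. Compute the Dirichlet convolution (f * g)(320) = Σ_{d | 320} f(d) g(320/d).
(μ * Id)(320) = 128

Divisors of 320: [1, 2, 4, 5, 8, 10, 16, 20, 32, 40, 64, 80, 160, 320]. For each d | 320:
  d = 1: μ(1) · Id(320/1) = 1 · 320 = 320
  d = 2: μ(2) · Id(320/2) = -1 · 160 = -160
  d = 4: μ(4) · Id(320/4) = 0 · 80 = 0
  d = 5: μ(5) · Id(320/5) = -1 · 64 = -64
  d = 8: μ(8) · Id(320/8) = 0 · 40 = 0
  d = 10: μ(10) · Id(320/10) = 1 · 32 = 32
  d = 16: μ(16) · Id(320/16) = 0 · 20 = 0
  d = 20: μ(20) · Id(320/20) = 0 · 16 = 0
  d = 32: μ(32) · Id(320/32) = 0 · 10 = 0
  d = 40: μ(40) · Id(320/40) = 0 · 8 = 0
  d = 64: μ(64) · Id(320/64) = 0 · 5 = 0
  d = 80: μ(80) · Id(320/80) = 0 · 4 = 0
  d = 160: μ(160) · Id(320/160) = 0 · 2 = 0
  d = 320: μ(320) · Id(320/320) = 0 · 1 = 0
Summing: (μ * Id)(320) = 320 + -160 + 0 + -64 + 0 + 32 + 0 + 0 + 0 + 0 + 0 + 0 + 0 + 0 = 128.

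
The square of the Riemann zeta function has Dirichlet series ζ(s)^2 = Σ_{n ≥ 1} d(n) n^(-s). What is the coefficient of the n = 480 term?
d(480) = 24

ζ(s)^2 = (Σ 1/m^s)(Σ 1/k^s). The coefficient of 1/n^s in the product is the number of ordered pairs (m, k) with mk = n, which equals d(n). For n = 480, divisors are [1, 2, 3, 4, 5, 6, 8, 10, 12, 15, 16, 20, 24, 30, 32, 40, 48, 60, 80, 96, 120, 160, 240, 480], so d(480) = 24.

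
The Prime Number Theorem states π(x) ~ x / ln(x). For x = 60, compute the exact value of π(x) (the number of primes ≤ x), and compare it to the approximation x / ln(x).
π(60) = 17;  x/ln(x) ≈ 14.65;  relative error ≈ 13.80%.

Directly count primes up to 60: π(60) = 17. The PNT approximation gives 60/ln(60) ≈ 60/4.09434 ≈ 14.65. Relative error (π(x) − x/ln(x)) / π(x) ≈ 13.80%; the approximation is known to undercount slightly (Li(x) is a better estimate).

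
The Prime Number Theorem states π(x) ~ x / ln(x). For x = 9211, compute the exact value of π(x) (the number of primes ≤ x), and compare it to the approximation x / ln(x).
π(9211) = 1142;  x/ln(x) ≈ 1009.08;  relative error ≈ 11.64%.

Directly count primes up to 9211: π(9211) = 1142. The PNT approximation gives 9211/ln(9211) ≈ 9211/9.12815 ≈ 1009.08. Relative error (π(x) − x/ln(x)) / π(x) ≈ 11.64%; the approximation is known to undercount slightly (Li(x) is a better estimate).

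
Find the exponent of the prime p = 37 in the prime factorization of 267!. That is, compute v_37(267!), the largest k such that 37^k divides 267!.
v_37(267!) = 7

Legendre's formula: v_p(n!) = Σ_{k ≥ 1} ⌊n / p^k⌋. For p = 37, n = 267, the terms are:
  ⌊267/37^1⌋ = ⌊267/37⌋ = 7
(the next term ⌊267/37^2⌋ = 0, terminating the sum). Summing: v_37(267!) = 7 = 7.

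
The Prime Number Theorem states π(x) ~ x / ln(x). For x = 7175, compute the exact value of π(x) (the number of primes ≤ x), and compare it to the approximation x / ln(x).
π(7175) = 916;  x/ln(x) ≈ 808.14;  relative error ≈ 11.77%.

Directly count primes up to 7175: π(7175) = 916. The PNT approximation gives 7175/ln(7175) ≈ 7175/8.87836 ≈ 808.14. Relative error (π(x) − x/ln(x)) / π(x) ≈ 11.77%; the approximation is known to undercount slightly (Li(x) is a better estimate).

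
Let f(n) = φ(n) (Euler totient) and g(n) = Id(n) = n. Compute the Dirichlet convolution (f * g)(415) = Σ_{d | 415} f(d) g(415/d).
(φ * Id)(415) = 1485

Divisors of 415: [1, 5, 83, 415]. For each d | 415:
  d = 1: φ(1) · Id(415/1) = 1 · 415 = 415
  d = 5: φ(5) · Id(415/5) = 4 · 83 = 332
  d = 83: φ(83) · Id(415/83) = 82 · 5 = 410
  d = 415: φ(415) · Id(415/415) = 328 · 1 = 328
Summing: (φ * Id)(415) = 415 + 332 + 410 + 328 = 1485.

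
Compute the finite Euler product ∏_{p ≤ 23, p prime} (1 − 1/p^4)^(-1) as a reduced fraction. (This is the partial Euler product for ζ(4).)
∏ = 179711034607426083154393/166042662475294310400000

The primes p ≤ 23 are [2, 3, 5, 7, 11, 13, 17, 19, 23]. For each prime, (1 − 1/p^4)^(-1) = p^4 / (p^4 − 1). The product is (1 − 1/2^4)^(-1), (1 − 1/3^4)^(-1), (1 − 1/5^4)^(-1), (1 − 1/7^4)^(-1), (1 − 1/11^4)^(-1), (1 − 1/13^4)^(-1), (1 − 1/17^4)^(-1), (1 − 1/19^4)^(-1), (1 − 1/23^4)^(-1) = ∏ p^4 / (p^4 − 1) = 179711034607426083154393/166042662475294310400000.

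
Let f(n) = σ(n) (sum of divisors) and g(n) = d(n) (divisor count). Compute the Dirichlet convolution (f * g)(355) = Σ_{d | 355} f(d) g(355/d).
(σ * d)(355) = 592

Divisors of 355: [1, 5, 71, 355]. For each d | 355:
  d = 1: σ(1) · d(355/1) = 1 · 4 = 4
  d = 5: σ(5) · d(355/5) = 6 · 2 = 12
  d = 71: σ(71) · d(355/71) = 72 · 2 = 144
  d = 355: σ(355) · d(355/355) = 432 · 1 = 432
Summing: (σ * d)(355) = 4 + 12 + 144 + 432 = 592.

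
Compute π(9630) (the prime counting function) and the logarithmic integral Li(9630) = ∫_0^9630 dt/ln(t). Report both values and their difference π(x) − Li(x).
π(9630) = 1189;  Li(9630) ≈ 1205.88;  π(x) − Li(x) ≈ -16.88.

Direct count of primes ≤ 9630 gives π(9630) = 1189. Numerical evaluation of the logarithmic integral gives Li(9630) ≈ 1205.88. The difference π(x) − Li(x) ≈ -16.88 is typically negative for small/moderate x (Li(x) overestimates), though Littlewood's theorem shows this sign changes infinitely often.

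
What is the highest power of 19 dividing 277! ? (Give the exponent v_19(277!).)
v_19(277!) = 14

Legendre's formula: v_p(n!) = Σ_{k ≥ 1} ⌊n / p^k⌋. For p = 19, n = 277, the terms are:
  ⌊277/19^1⌋ = ⌊277/19⌋ = 14
(the next term ⌊277/19^2⌋ = 0, terminating the sum). Summing: v_19(277!) = 14 = 14.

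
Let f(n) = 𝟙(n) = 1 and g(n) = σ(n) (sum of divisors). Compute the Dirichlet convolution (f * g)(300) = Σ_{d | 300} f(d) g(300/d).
(𝟙 * σ)(300) = 2090

Divisors of 300: [1, 2, 3, 4, 5, 6, 10, 12, 15, 20, 25, 30, 50, 60, 75, 100, 150, 300]. For each d | 300:
  d = 1: 𝟙(1) · σ(300/1) = 1 · 868 = 868
  d = 2: 𝟙(2) · σ(300/2) = 1 · 372 = 372
  d = 3: 𝟙(3) · σ(300/3) = 1 · 217 = 217
  d = 4: 𝟙(4) · σ(300/4) = 1 · 124 = 124
  d = 5: 𝟙(5) · σ(300/5) = 1 · 168 = 168
  d = 6: 𝟙(6) · σ(300/6) = 1 · 93 = 93
  d = 10: 𝟙(10) · σ(300/10) = 1 · 72 = 72
  d = 12: 𝟙(12) · σ(300/12) = 1 · 31 = 31
  d = 15: 𝟙(15) · σ(300/15) = 1 · 42 = 42
  d = 20: 𝟙(20) · σ(300/20) = 1 · 24 = 24
  d = 25: 𝟙(25) · σ(300/25) = 1 · 28 = 28
  d = 30: 𝟙(30) · σ(300/30) = 1 · 18 = 18
  d = 50: 𝟙(50) · σ(300/50) = 1 · 12 = 12
  d = 60: 𝟙(60) · σ(300/60) = 1 · 6 = 6
  d = 75: 𝟙(75) · σ(300/75) = 1 · 7 = 7
  d = 100: 𝟙(100) · σ(300/100) = 1 · 4 = 4
  d = 150: 𝟙(150) · σ(300/150) = 1 · 3 = 3
  d = 300: 𝟙(300) · σ(300/300) = 1 · 1 = 1
Summing: (𝟙 * σ)(300) = 868 + 372 + 217 + 124 + 168 + 93 + 72 + 31 + 42 + 24 + 28 + 18 + 12 + 6 + 7 + 4 + 3 + 1 = 2090.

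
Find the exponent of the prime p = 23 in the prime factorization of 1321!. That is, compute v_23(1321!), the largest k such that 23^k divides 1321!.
v_23(1321!) = 59

Legendre's formula: v_p(n!) = Σ_{k ≥ 1} ⌊n / p^k⌋. For p = 23, n = 1321, the terms are:
  ⌊1321/23^1⌋ = ⌊1321/23⌋ = 57
  ⌊1321/23^2⌋ = ⌊1321/529⌋ = 2
(the next term ⌊1321/23^3⌋ = 0, terminating the sum). Summing: v_23(1321!) = 57 + 2 = 59.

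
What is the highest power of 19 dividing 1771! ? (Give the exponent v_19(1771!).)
v_19(1771!) = 97

Legendre's formula: v_p(n!) = Σ_{k ≥ 1} ⌊n / p^k⌋. For p = 19, n = 1771, the terms are:
  ⌊1771/19^1⌋ = ⌊1771/19⌋ = 93
  ⌊1771/19^2⌋ = ⌊1771/361⌋ = 4
(the next term ⌊1771/19^3⌋ = 0, terminating the sum). Summing: v_19(1771!) = 93 + 4 = 97.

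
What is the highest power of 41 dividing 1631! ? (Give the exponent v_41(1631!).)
v_41(1631!) = 39

Legendre's formula: v_p(n!) = Σ_{k ≥ 1} ⌊n / p^k⌋. For p = 41, n = 1631, the terms are:
  ⌊1631/41^1⌋ = ⌊1631/41⌋ = 39
(the next term ⌊1631/41^2⌋ = 0, terminating the sum). Summing: v_41(1631!) = 39 = 39.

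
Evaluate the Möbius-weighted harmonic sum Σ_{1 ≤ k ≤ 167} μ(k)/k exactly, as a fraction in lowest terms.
Σ μ(k)/k = 3320595668723936105212130194759121950701456962705503856339925674/481473710367991963528473107950567214598209565303106537707981745635

Values of μ(k) for 1 ≤ k ≤ 167: μ(1) = 1, μ(2) = -1, μ(3) = -1, μ(5) = -1, μ(6) = 1, μ(7) = -1, μ(10) = 1, μ(11) = -1, μ(13) = -1, μ(14) = 1, μ(15) = 1, μ(17) = -1, μ(19) = -1, μ(21) = 1, μ(22) = 1, μ(23) = -1, μ(26) = 1, μ(29) = -1, μ(30) = -1, μ(31) = -1, μ(33) = 1, μ(34) = 1, μ(35) = 1, μ(37) = -1, μ(38) = 1, μ(39) = 1, μ(41) = -1, μ(42) = -1, μ(43) = -1, μ(46) = 1, μ(47) = -1, μ(51) = 1, μ(53) = -1, μ(55) = 1, μ(57) = 1, μ(58) = 1, μ(59) = -1, μ(61) = -1, μ(62) = 1, μ(65) = 1, μ(66) = -1, μ(67) = -1, μ(69) = 1, μ(70) = -1, μ(71) = -1, μ(73) = -1, μ(74) = 1, μ(77) = 1, μ(78) = -1, μ(79) = -1, μ(82) = 1, μ(83) = -1, μ(85) = 1, μ(86) = 1, μ(87) = 1, μ(89) = -1, μ(91) = 1, μ(93) = 1, μ(94) = 1, μ(95) = 1, μ(97) = -1, μ(101) = -1, μ(102) = -1, μ(103) = -1, μ(105) = -1, μ(106) = 1, μ(107) = -1, μ(109) = -1, μ(110) = -1, μ(111) = 1, μ(113) = -1, μ(114) = -1, μ(115) = 1, μ(118) = 1, μ(119) = 1, μ(122) = 1, μ(123) = 1, μ(127) = -1, μ(129) = 1, μ(130) = -1, μ(131) = -1, μ(133) = 1, μ(134) = 1, μ(137) = -1, μ(138) = -1, μ(139) = -1, μ(141) = 1, μ(142) = 1, μ(143) = 1, μ(145) = 1, μ(146) = 1, μ(149) = -1, μ(151) = -1, μ(154) = -1, μ(155) = 1, μ(157) = -1, μ(158) = 1, μ(159) = 1, μ(161) = 1, μ(163) = -1, μ(165) = -1, μ(166) = 1, μ(167) = -1, with μ = 0 on non-squarefree integers. Summing μ(k)/k for k where μ(k) ≠ 0 gives 3320595668723936105212130194759121950701456962705503856339925674/481473710367991963528473107950567214598209565303106537707981745635 ≈ 0.0069. (PNT ⟺ this sum → 0 as n → ∞.)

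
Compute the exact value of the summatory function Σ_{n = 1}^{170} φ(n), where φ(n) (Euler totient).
Σ_{n ≤ 170} φ(n) = 8830

Compute φ(n) for each 1 ≤ n ≤ 170: φ(1) = 1, φ(2) = 1, φ(3) = 2, φ(4) = 2, φ(5) = 4, φ(6) = 2, φ(7) = 6, φ(8) = 4, φ(9) = 6, φ(10) = 4, φ(11) = 10, φ(12) = 4, φ(13) = 12, φ(14) = 6, φ(15) = 8, φ(16) = 8, φ(17) = 16, φ(18) = 6, φ(19) = 18, φ(20) = 8, φ(21) = 12, φ(22) = 10, φ(23) = 22, φ(24) = 8, φ(25) = 20, φ(26) = 12, φ(27) = 18, φ(28) = 12, φ(29) = 28, φ(30) = 8, φ(31) = 30, φ(32) = 16, φ(33) = 20, φ(34) = 16, φ(35) = 24, φ(36) = 12, φ(37) = 36, φ(38) = 18, φ(39) = 24, φ(40) = 16, φ(41) = 40, φ(42) = 12, φ(43) = 42, φ(44) = 20, φ(45) = 24, φ(46) = 22, φ(47) = 46, φ(48) = 16, φ(49) = 42, φ(50) = 20, φ(51) = 32, φ(52) = 24, φ(53) = 52, φ(54) = 18, φ(55) = 40, φ(56) = 24, φ(57) = 36, φ(58) = 28, φ(59) = 58, φ(60) = 16, φ(61) = 60, φ(62) = 30, φ(63) = 36, φ(64) = 32, φ(65) = 48, φ(66) = 20, φ(67) = 66, φ(68) = 32, φ(69) = 44, φ(70) = 24, φ(71) = 70, φ(72) = 24, φ(73) = 72, φ(74) = 36, φ(75) = 40, φ(76) = 36, φ(77) = 60, φ(78) = 24, φ(79) = 78, φ(80) = 32, φ(81) = 54, φ(82) = 40, φ(83) = 82, φ(84) = 24, φ(85) = 64, φ(86) = 42, φ(87) = 56, φ(88) = 40, φ(89) = 88, φ(90) = 24, φ(91) = 72, φ(92) = 44, φ(93) = 60, φ(94) = 46, φ(95) = 72, φ(96) = 32, φ(97) = 96, φ(98) = 42, φ(99) = 60, φ(100) = 40, φ(101) = 100, φ(102) = 32, φ(103) = 102, φ(104) = 48, φ(105) = 48, φ(106) = 52, φ(107) = 106, φ(108) = 36, φ(109) = 108, φ(110) = 40, φ(111) = 72, φ(112) = 48, φ(113) = 112, φ(114) = 36, φ(115) = 88, φ(116) = 56, φ(117) = 72, φ(118) = 58, φ(119) = 96, φ(120) = 32, φ(121) = 110, φ(122) = 60, φ(123) = 80, φ(124) = 60, φ(125) = 100, φ(126) = 36, φ(127) = 126, φ(128) = 64, φ(129) = 84, φ(130) = 48, φ(131) = 130, φ(132) = 40, φ(133) = 108, φ(134) = 66, φ(135) = 72, φ(136) = 64, φ(137) = 136, φ(138) = 44, φ(139) = 138, φ(140) = 48, φ(141) = 92, φ(142) = 70, φ(143) = 120, φ(144) = 48, φ(145) = 112, φ(146) = 72, φ(147) = 84, φ(148) = 72, φ(149) = 148, φ(150) = 40, φ(151) = 150, φ(152) = 72, φ(153) = 96, φ(154) = 60, φ(155) = 120, φ(156) = 48, φ(157) = 156, φ(158) = 78, φ(159) = 104, φ(160) = 64, φ(161) = 132, φ(162) = 54, φ(163) = 162, φ(164) = 80, φ(165) = 80, φ(166) = 82, φ(167) = 166, φ(168) = 48, φ(169) = 156, φ(170) = 64. Summing all 170 values: 8830. (Average order: Σ_{n ≤ x} φ(n) ~ (3/π²) x². For x = 170, (3/π²)·170² ≈ 8784.55.)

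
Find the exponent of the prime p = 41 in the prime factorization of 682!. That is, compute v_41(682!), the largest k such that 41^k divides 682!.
v_41(682!) = 16

Legendre's formula: v_p(n!) = Σ_{k ≥ 1} ⌊n / p^k⌋. For p = 41, n = 682, the terms are:
  ⌊682/41^1⌋ = ⌊682/41⌋ = 16
(the next term ⌊682/41^2⌋ = 0, terminating the sum). Summing: v_41(682!) = 16 = 16.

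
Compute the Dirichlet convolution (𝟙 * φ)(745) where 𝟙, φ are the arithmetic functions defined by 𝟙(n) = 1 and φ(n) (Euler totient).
(𝟙 * φ)(745) = 745

Divisors of 745: [1, 5, 149, 745]. For each d | 745:
  d = 1: 𝟙(1) · φ(745/1) = 1 · 592 = 592
  d = 5: 𝟙(5) · φ(745/5) = 1 · 148 = 148
  d = 149: 𝟙(149) · φ(745/149) = 1 · 4 = 4
  d = 745: 𝟙(745) · φ(745/745) = 1 · 1 = 1
Summing: (𝟙 * φ)(745) = 592 + 148 + 4 + 1 = 745.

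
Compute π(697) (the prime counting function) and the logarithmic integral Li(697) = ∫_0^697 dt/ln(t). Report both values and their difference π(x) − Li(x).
π(697) = 125;  Li(697) ≈ 132.63;  π(x) − Li(x) ≈ -7.63.

Direct count of primes ≤ 697 gives π(697) = 125. Numerical evaluation of the logarithmic integral gives Li(697) ≈ 132.63. The difference π(x) − Li(x) ≈ -7.63 is typically negative for small/moderate x (Li(x) overestimates), though Littlewood's theorem shows this sign changes infinitely often.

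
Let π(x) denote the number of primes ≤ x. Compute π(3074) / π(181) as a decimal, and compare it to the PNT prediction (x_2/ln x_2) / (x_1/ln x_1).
π(3074)/π(181) = 439/42 ≈ 10.4524;  PNT prediction ≈ 10.9938.

π(181) = 42 and π(3074) = 439, so π(3074)/π(181) ≈ 10.4524. The PNT-predicted ratio is (3074/ln(3074)) / (181/ln(181)) ≈ 10.9938. The two agree to within a few percent, as expected.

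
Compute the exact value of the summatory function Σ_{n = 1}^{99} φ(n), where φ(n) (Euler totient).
Σ_{n ≤ 99} φ(n) = 3004

Compute φ(n) for each 1 ≤ n ≤ 99: φ(1) = 1, φ(2) = 1, φ(3) = 2, φ(4) = 2, φ(5) = 4, φ(6) = 2, φ(7) = 6, φ(8) = 4, φ(9) = 6, φ(10) = 4, φ(11) = 10, φ(12) = 4, φ(13) = 12, φ(14) = 6, φ(15) = 8, φ(16) = 8, φ(17) = 16, φ(18) = 6, φ(19) = 18, φ(20) = 8, φ(21) = 12, φ(22) = 10, φ(23) = 22, φ(24) = 8, φ(25) = 20, φ(26) = 12, φ(27) = 18, φ(28) = 12, φ(29) = 28, φ(30) = 8, φ(31) = 30, φ(32) = 16, φ(33) = 20, φ(34) = 16, φ(35) = 24, φ(36) = 12, φ(37) = 36, φ(38) = 18, φ(39) = 24, φ(40) = 16, φ(41) = 40, φ(42) = 12, φ(43) = 42, φ(44) = 20, φ(45) = 24, φ(46) = 22, φ(47) = 46, φ(48) = 16, φ(49) = 42, φ(50) = 20, φ(51) = 32, φ(52) = 24, φ(53) = 52, φ(54) = 18, φ(55) = 40, φ(56) = 24, φ(57) = 36, φ(58) = 28, φ(59) = 58, φ(60) = 16, φ(61) = 60, φ(62) = 30, φ(63) = 36, φ(64) = 32, φ(65) = 48, φ(66) = 20, φ(67) = 66, φ(68) = 32, φ(69) = 44, φ(70) = 24, φ(71) = 70, φ(72) = 24, φ(73) = 72, φ(74) = 36, φ(75) = 40, φ(76) = 36, φ(77) = 60, φ(78) = 24, φ(79) = 78, φ(80) = 32, φ(81) = 54, φ(82) = 40, φ(83) = 82, φ(84) = 24, φ(85) = 64, φ(86) = 42, φ(87) = 56, φ(88) = 40, φ(89) = 88, φ(90) = 24, φ(91) = 72, φ(92) = 44, φ(93) = 60, φ(94) = 46, φ(95) = 72, φ(96) = 32, φ(97) = 96, φ(98) = 42, φ(99) = 60. Summing all 99 values: 3004. (Average order: Σ_{n ≤ x} φ(n) ~ (3/π²) x². For x = 99, (3/π²)·99² ≈ 2979.15.)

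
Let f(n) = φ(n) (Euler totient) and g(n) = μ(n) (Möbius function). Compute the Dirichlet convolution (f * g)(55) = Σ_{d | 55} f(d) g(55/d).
(φ * μ)(55) = 27

Divisors of 55: [1, 5, 11, 55]. For each d | 55:
  d = 1: φ(1) · μ(55/1) = 1 · 1 = 1
  d = 5: φ(5) · μ(55/5) = 4 · -1 = -4
  d = 11: φ(11) · μ(55/11) = 10 · -1 = -10
  d = 55: φ(55) · μ(55/55) = 40 · 1 = 40
Summing: (φ * μ)(55) = 1 + -4 + -10 + 40 = 27.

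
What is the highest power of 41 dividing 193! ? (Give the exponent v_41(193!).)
v_41(193!) = 4

Legendre's formula: v_p(n!) = Σ_{k ≥ 1} ⌊n / p^k⌋. For p = 41, n = 193, the terms are:
  ⌊193/41^1⌋ = ⌊193/41⌋ = 4
(the next term ⌊193/41^2⌋ = 0, terminating the sum). Summing: v_41(193!) = 4 = 4.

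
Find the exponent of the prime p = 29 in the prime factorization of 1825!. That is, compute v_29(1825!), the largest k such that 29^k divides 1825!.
v_29(1825!) = 64

Legendre's formula: v_p(n!) = Σ_{k ≥ 1} ⌊n / p^k⌋. For p = 29, n = 1825, the terms are:
  ⌊1825/29^1⌋ = ⌊1825/29⌋ = 62
  ⌊1825/29^2⌋ = ⌊1825/841⌋ = 2
(the next term ⌊1825/29^3⌋ = 0, terminating the sum). Summing: v_29(1825!) = 62 + 2 = 64.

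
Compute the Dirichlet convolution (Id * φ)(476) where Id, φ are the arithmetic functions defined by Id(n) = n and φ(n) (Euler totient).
(Id * φ)(476) = 3432

Divisors of 476: [1, 2, 4, 7, 14, 17, 28, 34, 68, 119, 238, 476]. For each d | 476:
  d = 1: Id(1) · φ(476/1) = 1 · 192 = 192
  d = 2: Id(2) · φ(476/2) = 2 · 96 = 192
  d = 4: Id(4) · φ(476/4) = 4 · 96 = 384
  d = 7: Id(7) · φ(476/7) = 7 · 32 = 224
  d = 14: Id(14) · φ(476/14) = 14 · 16 = 224
  d = 17: Id(17) · φ(476/17) = 17 · 12 = 204
  d = 28: Id(28) · φ(476/28) = 28 · 16 = 448
  d = 34: Id(34) · φ(476/34) = 34 · 6 = 204
  d = 68: Id(68) · φ(476/68) = 68 · 6 = 408
  d = 119: Id(119) · φ(476/119) = 119 · 2 = 238
  d = 238: Id(238) · φ(476/238) = 238 · 1 = 238
  d = 476: Id(476) · φ(476/476) = 476 · 1 = 476
Summing: (Id * φ)(476) = 192 + 192 + 384 + 224 + 224 + 204 + 448 + 204 + 408 + 238 + 238 + 476 = 3432.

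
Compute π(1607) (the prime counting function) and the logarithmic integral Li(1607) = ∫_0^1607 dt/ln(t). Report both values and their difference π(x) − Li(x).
π(1607) = 253;  Li(1607) ≈ 262.37;  π(x) − Li(x) ≈ -9.37.

Direct count of primes ≤ 1607 gives π(1607) = 253. Numerical evaluation of the logarithmic integral gives Li(1607) ≈ 262.37. The difference π(x) − Li(x) ≈ -9.37 is typically negative for small/moderate x (Li(x) overestimates), though Littlewood's theorem shows this sign changes infinitely often.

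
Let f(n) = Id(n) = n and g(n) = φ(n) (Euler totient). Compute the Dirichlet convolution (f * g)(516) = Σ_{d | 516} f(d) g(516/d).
(Id * φ)(516) = 3400

Divisors of 516: [1, 2, 3, 4, 6, 12, 43, 86, 129, 172, 258, 516]. For each d | 516:
  d = 1: Id(1) · φ(516/1) = 1 · 168 = 168
  d = 2: Id(2) · φ(516/2) = 2 · 84 = 168
  d = 3: Id(3) · φ(516/3) = 3 · 84 = 252
  d = 4: Id(4) · φ(516/4) = 4 · 84 = 336
  d = 6: Id(6) · φ(516/6) = 6 · 42 = 252
  d = 12: Id(12) · φ(516/12) = 12 · 42 = 504
  d = 43: Id(43) · φ(516/43) = 43 · 4 = 172
  d = 86: Id(86) · φ(516/86) = 86 · 2 = 172
  d = 129: Id(129) · φ(516/129) = 129 · 2 = 258
  d = 172: Id(172) · φ(516/172) = 172 · 2 = 344
  d = 258: Id(258) · φ(516/258) = 258 · 1 = 258
  d = 516: Id(516) · φ(516/516) = 516 · 1 = 516
Summing: (Id * φ)(516) = 168 + 168 + 252 + 336 + 252 + 504 + 172 + 172 + 258 + 344 + 258 + 516 = 3400.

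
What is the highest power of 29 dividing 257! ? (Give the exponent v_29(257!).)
v_29(257!) = 8

Legendre's formula: v_p(n!) = Σ_{k ≥ 1} ⌊n / p^k⌋. For p = 29, n = 257, the terms are:
  ⌊257/29^1⌋ = ⌊257/29⌋ = 8
(the next term ⌊257/29^2⌋ = 0, terminating the sum). Summing: v_29(257!) = 8 = 8.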